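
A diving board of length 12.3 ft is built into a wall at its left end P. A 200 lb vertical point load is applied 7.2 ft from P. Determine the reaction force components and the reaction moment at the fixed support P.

P_x = 0, P_y = 200.0 lb, M_P = 1440 lb·ft

ΣF_x = 0: P_x = 0.
ΣF_y = 0: P_y − 200 = 0 → P_y = 200.0 lb.
ΣM about P: M_P − 200·7.2 = 0 → M_P = 1440 lb·ft.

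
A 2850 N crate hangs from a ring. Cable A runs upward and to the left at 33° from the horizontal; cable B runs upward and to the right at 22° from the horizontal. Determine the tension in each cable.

ΣF_x = 0: −T_A·cos33° + T_B·cos22° = 0 → T_B = 0.904535·T_A.
ΣF_y = 0: T_A·sin33° + T_B·sin22° = 2850.
Substitute: T_A·(0.544639 + 0.904535·0.374607) = 2850 → T_A = 3225.86 ≈ 3226 N.
Then T_B = 0.904535 × 3225.86 = 2918 N.

T_A = 3226 N, T_B = 2918 N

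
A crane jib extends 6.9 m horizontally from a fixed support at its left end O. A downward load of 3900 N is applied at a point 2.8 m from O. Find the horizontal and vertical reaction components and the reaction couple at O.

ΣF_x = 0: O_x = 0.
ΣF_y = 0: O_y − 3900 = 0 → O_y = 3900 N.
ΣM about O: M_O − 3900·2.8 = 0 → M_O = 10920 N·m.

O_x = 0, O_y = 3900 N, M_O = 10920 N·m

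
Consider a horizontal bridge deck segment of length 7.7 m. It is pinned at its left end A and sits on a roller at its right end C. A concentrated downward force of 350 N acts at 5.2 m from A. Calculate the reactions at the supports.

Taking moments about A: C_y·7.7 − 350·5.2 = 0 → C_y = 1820/7.7 = 236.364 ≈ 236.4 N.
ΣF_y = 0: A_y + 236.364 − 350 = 0 → A_y = 113.6 N.
ΣF_x = 0: no horizontal applied forces, so A_x = 0.

A_x = 0, A_y = 113.6 N, C_y = 236.4 N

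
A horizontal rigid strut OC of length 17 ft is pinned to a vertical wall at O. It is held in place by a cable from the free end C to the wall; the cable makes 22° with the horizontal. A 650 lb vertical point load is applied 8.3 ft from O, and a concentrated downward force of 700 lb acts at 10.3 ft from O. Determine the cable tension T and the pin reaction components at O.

T = 1979 lb, O_x = 1835 lb, O_y = 608.5 lb

ΣM about O: T·sin22°·17 − 650·8.3 − 700·10.3 = 0 → T = 12605/(17·0.374607) = 1979.33 ≈ 1979 lb.
ΣF_x = 0: O_x − T·cos22° = 0 → O_x = 1979.33 × 0.927184 = 1835 lb.
ΣF_y = 0: O_y + T·sin22° − 650 − 700 = 0 → O_y = 1350 − 1979.33 × 0.374607 = 608.5 lb.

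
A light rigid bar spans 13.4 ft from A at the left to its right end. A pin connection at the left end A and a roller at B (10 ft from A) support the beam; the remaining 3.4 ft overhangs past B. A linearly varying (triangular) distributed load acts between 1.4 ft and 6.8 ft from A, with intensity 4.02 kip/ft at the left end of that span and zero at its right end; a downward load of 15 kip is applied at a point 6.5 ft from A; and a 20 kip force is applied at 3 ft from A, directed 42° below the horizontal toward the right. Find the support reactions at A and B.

Resultant of the triangular load: ½ × 4.02 × 5.4 = 10.854 kip, acting at 3.2 ft from A (one-third of the span from the peak).
Taking moments about A: B_y·10 − (½·4.02·5.4)·3.2 − 15·6.5 − 20·sin42°·3 = 0 → B_y = 172.381/10 = 17.2381 ≈ 17.24 kip.
ΣF_y = 0: A_y + 17.2381 − ½·4.02·5.4 − 15 − 20·sin42° = 0 → A_y = 22.00 kip.
ΣF_x = 0: A_x + 20·cos42° = 0 → A_x = -14.86 kip.

A_x = -14.86 kip, A_y = 22.00 kip, B_y = 17.24 kip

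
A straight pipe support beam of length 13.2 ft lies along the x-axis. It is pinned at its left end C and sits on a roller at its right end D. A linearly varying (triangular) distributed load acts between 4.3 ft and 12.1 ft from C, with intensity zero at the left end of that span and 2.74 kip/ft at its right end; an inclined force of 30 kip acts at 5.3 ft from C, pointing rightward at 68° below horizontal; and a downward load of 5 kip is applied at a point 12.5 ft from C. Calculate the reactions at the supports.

Resultant of the triangular load: ½ × 2.74 × 7.8 = 10.686 kip, acting at 9.5 ft from C (one-third of the span from the peak).
Moments about C: D_y·13.2 − (½·2.74·7.8)·9.5 − 30·sin68°·5.3 − 5·12.5 = 0 → D_y = 311.439/13.2 = 23.5939 ≈ 23.59 kip.
ΣF_y = 0: C_y + 23.5939 − ½·2.74·7.8 − 30·sin68° − 5 = 0 → C_y = 19.91 kip.
ΣF_x = 0: C_x + 30·cos68° = 0 → C_x = -11.24 kip.

C_x = -11.24 kip, C_y = 19.91 kip, D_y = 23.59 kip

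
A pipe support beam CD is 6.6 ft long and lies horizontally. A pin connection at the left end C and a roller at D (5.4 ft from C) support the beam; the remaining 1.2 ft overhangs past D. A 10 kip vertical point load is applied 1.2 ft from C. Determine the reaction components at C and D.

C_x = 0, C_y = 7.778 kip, D_y = 2.222 kip

ΣM about C: D_y·5.4 − 10·1.2 = 0 → D_y = 12/5.4 = 2.22222 ≈ 2.222 kip.
ΣF_y = 0: C_y + 2.22222 − 10 = 0 → C_y = 7.778 kip.
ΣF_x = 0: no horizontal applied forces, so C_x = 0.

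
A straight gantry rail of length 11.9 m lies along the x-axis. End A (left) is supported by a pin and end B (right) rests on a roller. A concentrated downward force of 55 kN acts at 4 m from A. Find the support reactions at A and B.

Moments about A: B_y·11.9 − 55·4 = 0 → B_y = 220/11.9 = 18.4874 ≈ 18.49 kN.
ΣF_y = 0: A_y + 18.4874 − 55 = 0 → A_y = 36.51 kN.
ΣF_x = 0: no horizontal applied forces, so A_x = 0.

A_x = 0, A_y = 36.51 kN, B_y = 18.49 kN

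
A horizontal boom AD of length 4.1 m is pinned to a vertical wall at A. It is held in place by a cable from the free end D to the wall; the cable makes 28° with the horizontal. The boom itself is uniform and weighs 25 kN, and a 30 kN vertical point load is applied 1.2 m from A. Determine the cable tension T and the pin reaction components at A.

ΣM about A: T·sin28°·4.1 − 25·2.05 − 30·1.2 = 0 → T = 87.25/(4.1·0.469472) = 45.3286 ≈ 45.33 kN.
ΣF_x = 0: A_x − T·cos28° = 0 → A_x = 45.3286 × 0.882948 = 40.02 kN.
ΣF_y = 0: A_y + T·sin28° − 25 − 30 = 0 → A_y = 55 − 45.3286 × 0.469472 = 33.72 kN.

T = 45.33 kN, A_x = 40.02 kN, A_y = 33.72 kN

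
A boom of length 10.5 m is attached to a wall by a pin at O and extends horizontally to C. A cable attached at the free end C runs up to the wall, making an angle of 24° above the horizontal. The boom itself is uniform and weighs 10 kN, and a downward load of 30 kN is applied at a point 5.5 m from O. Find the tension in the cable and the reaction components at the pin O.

ΣM about O: T·sin24°·10.5 − 10·5.25 − 30·5.5 = 0 → T = 217.5/(10.5·0.406737) = 50.928 ≈ 50.93 kN.
ΣF_x = 0: O_x − T·cos24° = 0 → O_x = 50.928 × 0.913545 = 46.53 kN.
ΣF_y = 0: O_y + T·sin24° − 10 − 30 = 0 → O_y = 40 − 50.928 × 0.406737 = 19.29 kN.

T = 50.93 kN, O_x = 46.53 kN, O_y = 19.29 kN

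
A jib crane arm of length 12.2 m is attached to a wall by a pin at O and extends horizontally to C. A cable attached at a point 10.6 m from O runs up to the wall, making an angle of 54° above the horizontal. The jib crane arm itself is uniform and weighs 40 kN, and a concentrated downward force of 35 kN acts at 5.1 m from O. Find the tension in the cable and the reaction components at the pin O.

T = 49.27 kN, O_x = 28.96 kN, O_y = 35.14 kN

ΣM about O: T·sin54°·10.6 − 40·6.1 − 35·5.1 = 0 → T = 422.5/(10.6·0.809017) = 49.2678 ≈ 49.27 kN.
ΣF_x = 0: O_x − T·cos54° = 0 → O_x = 49.2678 × 0.587785 = 28.96 kN.
ΣF_y = 0: O_y + T·sin54° − 40 − 35 = 0 → O_y = 75 − 49.2678 × 0.809017 = 35.14 kN.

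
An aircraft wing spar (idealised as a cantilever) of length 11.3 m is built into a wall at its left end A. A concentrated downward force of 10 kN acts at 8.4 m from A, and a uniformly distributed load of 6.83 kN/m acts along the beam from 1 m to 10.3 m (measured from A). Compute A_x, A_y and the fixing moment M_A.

Resultant of the distributed load: 6.83 × 9.3 = 63.519 kN at 5.65 m from A.
ΣF_x = 0: A_x = 0.
ΣF_y = 0: A_y − 10 − 6.83·9.3 = 0 → A_y = 73.52 kN.
ΣM about A: M_A − 10·8.4 − (6.83·9.3)·5.65 = 0 → M_A = 442.9 kN·m.

A_x = 0, A_y = 73.52 kN, M_A = 442.9 kN·m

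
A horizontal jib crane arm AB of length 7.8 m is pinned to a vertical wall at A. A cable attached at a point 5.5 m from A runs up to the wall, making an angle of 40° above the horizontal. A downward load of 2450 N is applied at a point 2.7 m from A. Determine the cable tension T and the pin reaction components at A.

T = 1871 N, A_x = 1433 N, A_y = 1247 N

ΣM about A: T·sin40°·5.5 − 2450·2.7 = 0 → T = 6615/(5.5·0.642788) = 1871.11 ≈ 1871 N.
ΣF_x = 0: A_x − T·cos40° = 0 → A_x = 1871.11 × 0.766044 = 1433 N.
ΣF_y = 0: A_y + T·sin40° − 2450 = 0 → A_y = 2450 − 1871.11 × 0.642788 = 1247 N.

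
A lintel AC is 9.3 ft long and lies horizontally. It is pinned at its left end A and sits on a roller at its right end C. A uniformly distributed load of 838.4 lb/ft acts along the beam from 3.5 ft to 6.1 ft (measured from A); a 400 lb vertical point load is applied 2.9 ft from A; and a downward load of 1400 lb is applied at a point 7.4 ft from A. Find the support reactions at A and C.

A_x = 0, A_y = 1616 lb, C_y = 2364 lb

Resultant of the distributed load: 838.4 × 2.6 = 2179.84 lb at 4.8 ft from A.
ΣM about A: C_y·9.3 − (838.4·2.6)·4.8 − 400·2.9 − 1400·7.4 = 0 → C_y = 21983.232/9.3 = 2363.79 ≈ 2364 lb.
ΣF_y = 0: A_y + 2363.79 − 838.4·2.6 − 400 − 1400 = 0 → A_y = 1616 lb.
ΣF_x = 0: no horizontal applied forces, so A_x = 0.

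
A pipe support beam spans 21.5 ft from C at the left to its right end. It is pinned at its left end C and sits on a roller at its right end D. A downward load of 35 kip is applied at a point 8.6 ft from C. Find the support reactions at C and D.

Moments about C: D_y·21.5 − 35·8.6 = 0 → D_y = 301/21.5 = 14.00 kip.
ΣF_y = 0: C_y + 14 − 35 = 0 → C_y = 21.00 kip.
ΣF_x = 0: no horizontal applied forces, so C_x = 0.

C_x = 0, C_y = 21.00 kip, D_y = 14.00 kip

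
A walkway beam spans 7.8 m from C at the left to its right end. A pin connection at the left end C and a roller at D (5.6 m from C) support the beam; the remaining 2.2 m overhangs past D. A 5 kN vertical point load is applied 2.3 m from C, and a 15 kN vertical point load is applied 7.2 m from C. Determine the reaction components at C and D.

C_x = 0, C_y = -1.339 kN, D_y = 21.34 kN

Taking moments about C: D_y·5.6 − 5·2.3 − 15·7.2 = 0 → D_y = 119.5/5.6 = 21.3393 ≈ 21.34 kN.
ΣF_y = 0: C_y + 21.3393 − 5 − 15 = 0 → C_y = -1.339 kN.
ΣF_x = 0: no horizontal applied forces, so C_x = 0.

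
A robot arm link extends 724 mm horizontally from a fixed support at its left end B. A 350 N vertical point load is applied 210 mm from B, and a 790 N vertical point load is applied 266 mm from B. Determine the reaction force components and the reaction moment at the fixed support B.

B_x = 0, B_y = 1140 N, M_B = 283600 N·mm

ΣF_x = 0: B_x = 0.
ΣF_y = 0: B_y − 350 − 790 = 0 → B_y = 1140 N.
ΣM about B: M_B − 350·210 − 790·266 = 0 → M_B = 283600 N·mm.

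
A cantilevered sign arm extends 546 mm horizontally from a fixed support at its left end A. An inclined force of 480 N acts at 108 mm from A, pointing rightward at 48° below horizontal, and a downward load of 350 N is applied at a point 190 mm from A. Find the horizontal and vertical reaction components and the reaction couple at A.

ΣF_x = 0: A_x + 480·cos48° = 0 → A_x = -321.2 N.
ΣF_y = 0: A_y − 480·sin48° − 350 = 0 → A_y = 706.7 N.
ΣM about A: M_A − 480·sin48°·108 − 350·190 = 0 → M_A = 105000 N·mm.

A_x = -321.2 N, A_y = 706.7 N, M_A = 105000 N·mm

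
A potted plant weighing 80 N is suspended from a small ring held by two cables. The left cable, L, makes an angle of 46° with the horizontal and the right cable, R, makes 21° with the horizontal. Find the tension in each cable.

T_L = 81.14 N, T_R = 60.37 N

ΣF_x = 0: −T_L·cos46° + T_R·cos21° = 0 → T_R = 0.74408·T_L.
ΣF_y = 0: T_L·sin46° + T_R·sin21° = 80.
Substitute: T_L·(0.71934 + 0.74408·0.358368) = 80 → T_L = 81.1364 ≈ 81.14 N.
Then T_R = 0.74408 × 81.1364 = 60.37 N.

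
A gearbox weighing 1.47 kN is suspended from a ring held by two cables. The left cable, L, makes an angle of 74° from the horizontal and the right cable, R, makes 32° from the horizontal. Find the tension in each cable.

T_L = 1.297 kN, T_R = 0.4215 kN

ΣF_x = 0: −T_L·cos74° + T_R·cos32° = 0 → T_R = 0.325026·T_L.
ΣF_y = 0: T_L·sin74° + T_R·sin32° = 1.47.
Substitute: T_L·(0.961262 + 0.325026·0.529919) = 1.47 → T_L = 1.29687 ≈ 1.297 kN.
Then T_R = 0.325026 × 1.29687 = 0.4215 kN.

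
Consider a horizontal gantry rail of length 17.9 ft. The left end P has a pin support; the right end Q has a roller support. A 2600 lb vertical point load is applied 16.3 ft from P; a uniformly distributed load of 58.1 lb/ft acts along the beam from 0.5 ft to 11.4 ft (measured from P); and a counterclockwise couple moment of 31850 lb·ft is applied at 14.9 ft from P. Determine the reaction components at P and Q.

Resultant of the distributed load: 58.1 × 10.9 = 633.29 lb at 5.95 ft from P.
ΣM about P: Q_y·17.9 − 2600·16.3 − (58.1·10.9)·5.95 + 31850 = 0 → Q_y = 14298.0755/17.9 = 798.775 ≈ 798.8 lb.
ΣF_y = 0: P_y + 798.775 − 2600 − 58.1·10.9 = 0 → P_y = 2435 lb.
ΣF_x = 0: no horizontal applied forces, so P_x = 0.

P_x = 0, P_y = 2435 lb, Q_y = 798.8 lb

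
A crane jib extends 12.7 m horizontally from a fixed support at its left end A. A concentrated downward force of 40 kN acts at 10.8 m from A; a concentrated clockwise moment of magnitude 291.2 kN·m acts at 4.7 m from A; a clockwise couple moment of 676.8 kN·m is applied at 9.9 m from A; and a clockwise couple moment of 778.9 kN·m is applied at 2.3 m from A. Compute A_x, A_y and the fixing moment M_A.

ΣF_x = 0: A_x = 0.
ΣF_y = 0: A_y − 40 = 0 → A_y = 40.00 kN.
ΣM about A: M_A − 40·10.8 − 291.2 − 676.8 − 778.9 = 0 → M_A = 2179 kN·m.

A_x = 0, A_y = 40.00 kN, M_A = 2179 kN·m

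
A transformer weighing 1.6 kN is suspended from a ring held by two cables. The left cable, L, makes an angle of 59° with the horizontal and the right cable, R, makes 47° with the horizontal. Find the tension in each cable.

ΣF_x = 0: −T_L·cos59° + T_R·cos47° = 0 → T_R = 0.75519·T_L.
ΣF_y = 0: T_L·sin59° + T_R·sin47° = 1.6.
Substitute: T_L·(0.857167 + 0.75519·0.731354) = 1.6 → T_L = 1.13517 ≈ 1.135 kN.
Then T_R = 0.75519 × 1.13517 = 0.8573 kN.

T_L = 1.135 kN, T_R = 0.8573 kN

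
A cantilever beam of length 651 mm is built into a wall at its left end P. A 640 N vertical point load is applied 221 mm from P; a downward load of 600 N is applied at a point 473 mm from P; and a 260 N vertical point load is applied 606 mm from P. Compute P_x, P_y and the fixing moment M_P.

P_x = 0, P_y = 1500 N, M_P = 582800 N·mm

ΣF_x = 0: P_x = 0.
ΣF_y = 0: P_y − 640 − 600 − 260 = 0 → P_y = 1500 N.
ΣM about P: M_P − 640·221 − 600·473 − 260·606 = 0 → M_P = 582800 N·mm.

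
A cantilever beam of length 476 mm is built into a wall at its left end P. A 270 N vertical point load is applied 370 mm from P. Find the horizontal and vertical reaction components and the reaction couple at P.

P_x = 0, P_y = 270.0 N, M_P = 99900 N·mm

ΣF_x = 0: P_x = 0.
ΣF_y = 0: P_y − 270 = 0 → P_y = 270.0 N.
ΣM about P: M_P − 270·370 = 0 → M_P = 99900 N·mm.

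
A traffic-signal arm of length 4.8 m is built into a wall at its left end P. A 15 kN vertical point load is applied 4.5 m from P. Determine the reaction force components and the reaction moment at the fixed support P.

ΣF_x = 0: P_x = 0.
ΣF_y = 0: P_y − 15 = 0 → P_y = 15.00 kN.
ΣM about P: M_P − 15·4.5 = 0 → M_P = 67.50 kN·m.

P_x = 0, P_y = 15.00 kN, M_P = 67.50 kN·m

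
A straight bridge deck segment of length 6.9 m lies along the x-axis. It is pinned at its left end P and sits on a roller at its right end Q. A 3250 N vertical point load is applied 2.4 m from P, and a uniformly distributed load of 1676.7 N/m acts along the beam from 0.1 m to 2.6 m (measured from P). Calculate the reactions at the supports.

P_x = 0, P_y = 5491 N, Q_y = 1951 N

Resultant of the distributed load: 1676.7 × 2.5 = 4191.75 N at 1.35 m from P.
ΣM about P: Q_y·6.9 − 3250·2.4 − (1676.7·2.5)·1.35 = 0 → Q_y = 13458.8625/6.9 = 1950.56 ≈ 1951 N.
ΣF_y = 0: P_y + 1950.56 − 3250 − 1676.7·2.5 = 0 → P_y = 5491 N.
ΣF_x = 0: no horizontal applied forces, so P_x = 0.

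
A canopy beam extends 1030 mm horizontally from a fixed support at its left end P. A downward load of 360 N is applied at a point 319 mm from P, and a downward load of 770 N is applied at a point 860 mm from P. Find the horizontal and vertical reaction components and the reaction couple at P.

P_x = 0, P_y = 1130 N, M_P = 777000 N·mm

ΣF_x = 0: P_x = 0.
ΣF_y = 0: P_y − 360 − 770 = 0 → P_y = 1130 N.
ΣM about P: M_P − 360·319 − 770·860 = 0 → M_P = 777000 N·mm.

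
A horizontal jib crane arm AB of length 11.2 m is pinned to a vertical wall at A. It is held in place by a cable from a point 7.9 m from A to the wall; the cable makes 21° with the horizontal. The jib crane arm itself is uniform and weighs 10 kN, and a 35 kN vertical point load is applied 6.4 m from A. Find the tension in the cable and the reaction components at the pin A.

ΣM about A: T·sin21°·7.9 − 10·5.6 − 35·6.4 = 0 → T = 280/(7.9·0.358368) = 98.9012 ≈ 98.90 kN.
ΣF_x = 0: A_x − T·cos21° = 0 → A_x = 98.9012 × 0.93358 = 92.33 kN.
ΣF_y = 0: A_y + T·sin21° − 10 − 35 = 0 → A_y = 45 − 98.9012 × 0.358368 = 9.557 kN.

T = 98.90 kN, A_x = 92.33 kN, A_y = 9.557 kN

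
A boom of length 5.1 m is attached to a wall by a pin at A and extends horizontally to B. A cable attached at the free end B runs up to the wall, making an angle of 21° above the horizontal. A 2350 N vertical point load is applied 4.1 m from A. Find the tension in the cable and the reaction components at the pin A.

T = 5272 N, A_x = 4922 N, A_y = 460.8 N

ΣM about A: T·sin21°·5.1 − 2350·4.1 = 0 → T = 9635/(5.1·0.358368) = 5271.72 ≈ 5272 N.
ΣF_x = 0: A_x − T·cos21° = 0 → A_x = 5271.72 × 0.93358 = 4922 N.
ΣF_y = 0: A_y + T·sin21° − 2350 = 0 → A_y = 2350 − 5271.72 × 0.358368 = 460.8 N.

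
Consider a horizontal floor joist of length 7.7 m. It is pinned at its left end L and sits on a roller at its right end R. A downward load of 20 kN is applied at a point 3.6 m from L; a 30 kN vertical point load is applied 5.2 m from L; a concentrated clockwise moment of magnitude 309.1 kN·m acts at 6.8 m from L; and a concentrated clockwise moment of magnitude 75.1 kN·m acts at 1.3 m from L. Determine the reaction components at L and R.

L_x = 0, L_y = -29.51 kN, R_y = 79.51 kN

ΣM about L: R_y·7.7 − 20·3.6 − 30·5.2 − 309.1 − 75.1 = 0 → R_y = 612.2/7.7 = 79.5065 ≈ 79.51 kN.
ΣF_y = 0: L_y + 79.5065 − 20 − 30 = 0 → L_y = -29.51 kN.
ΣF_x = 0: no horizontal applied forces, so L_x = 0.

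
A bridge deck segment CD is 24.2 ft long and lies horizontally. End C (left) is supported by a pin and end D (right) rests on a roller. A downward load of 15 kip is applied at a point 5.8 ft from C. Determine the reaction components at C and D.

Taking moments about C: D_y·24.2 − 15·5.8 = 0 → D_y = 87/24.2 = 3.59504 ≈ 3.595 kip.
ΣF_y = 0: C_y + 3.59504 − 15 = 0 → C_y = 11.40 kip.
ΣF_x = 0: no horizontal applied forces, so C_x = 0.

C_x = 0, C_y = 11.40 kip, D_y = 3.595 kip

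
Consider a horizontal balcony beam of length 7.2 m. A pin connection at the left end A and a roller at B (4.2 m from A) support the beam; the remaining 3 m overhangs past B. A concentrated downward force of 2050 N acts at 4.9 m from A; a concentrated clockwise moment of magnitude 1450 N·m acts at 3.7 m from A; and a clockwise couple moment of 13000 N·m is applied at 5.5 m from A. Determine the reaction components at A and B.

Moments about A: B_y·4.2 − 2050·4.9 − 1450 − 13000 = 0 → B_y = 24495/4.2 = 5832.14 ≈ 5832 N.
ΣF_y = 0: A_y + 5832.14 − 2050 = 0 → A_y = -3782 N.
ΣF_x = 0: no horizontal applied forces, so A_x = 0.

A_x = 0, A_y = -3782 N, B_y = 5832 N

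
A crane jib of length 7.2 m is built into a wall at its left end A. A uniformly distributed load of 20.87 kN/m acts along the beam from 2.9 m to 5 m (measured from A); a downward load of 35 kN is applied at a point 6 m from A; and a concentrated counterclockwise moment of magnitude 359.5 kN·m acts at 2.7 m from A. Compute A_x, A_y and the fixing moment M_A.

A_x = 0, A_y = 78.83 kN, M_A = 23.62 kN·m

Resultant of the distributed load: 20.87 × 2.1 = 43.827 kN at 3.95 m from A.
ΣF_x = 0: A_x = 0.
ΣF_y = 0: A_y − 20.87·2.1 − 35 = 0 → A_y = 78.83 kN.
ΣM about A: M_A − (20.87·2.1)·3.95 − 35·6 + 359.5 = 0 → M_A = 23.62 kN·m.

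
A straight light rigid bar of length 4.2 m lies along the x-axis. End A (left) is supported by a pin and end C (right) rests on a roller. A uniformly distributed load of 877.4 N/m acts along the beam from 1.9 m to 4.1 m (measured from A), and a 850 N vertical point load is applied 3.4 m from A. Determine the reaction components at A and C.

Resultant of the distributed load: 877.4 × 2.2 = 1930.28 N at 3 m from A.
Taking moments about A: C_y·4.2 − (877.4·2.2)·3 − 850·3.4 = 0 → C_y = 8680.84/4.2 = 2066.87 ≈ 2067 N.
ΣF_y = 0: A_y + 2066.87 − 877.4·2.2 − 850 = 0 → A_y = 713.4 N.
ΣF_x = 0: no horizontal applied forces, so A_x = 0.

A_x = 0, A_y = 713.4 N, C_y = 2067 N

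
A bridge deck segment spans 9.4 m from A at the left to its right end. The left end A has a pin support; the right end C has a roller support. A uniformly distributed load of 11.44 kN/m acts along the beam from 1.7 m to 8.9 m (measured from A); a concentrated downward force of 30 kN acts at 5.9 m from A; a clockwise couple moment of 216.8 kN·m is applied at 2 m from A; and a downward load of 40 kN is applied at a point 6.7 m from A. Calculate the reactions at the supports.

A_x = 0, A_y = 35.52 kN, C_y = 116.8 kN

Resultant of the distributed load: 11.44 × 7.2 = 82.368 kN at 5.3 m from A.
Taking moments about A: C_y·9.4 − (11.44·7.2)·5.3 − 30·5.9 − 216.8 − 40·6.7 = 0 → C_y = 1098.3504/9.4 = 116.846 ≈ 116.8 kN.
ΣF_y = 0: A_y + 116.846 − 11.44·7.2 − 30 − 40 = 0 → A_y = 35.52 kN.
ΣF_x = 0: no horizontal applied forces, so A_x = 0.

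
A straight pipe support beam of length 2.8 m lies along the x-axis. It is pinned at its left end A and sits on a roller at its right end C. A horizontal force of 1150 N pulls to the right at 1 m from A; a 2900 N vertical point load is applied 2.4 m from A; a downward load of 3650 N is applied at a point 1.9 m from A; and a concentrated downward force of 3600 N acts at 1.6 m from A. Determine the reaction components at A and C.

A_x = -1150 N, A_y = 3130 N, C_y = 7020 N

Moments about A: C_y·2.8 − 2900·2.4 − 3650·1.9 − 3600·1.6 = 0 → C_y = 19655/2.8 = 7019.64 ≈ 7020 N.
ΣF_y = 0: A_y + 7019.64 − 2900 − 3650 − 3600 = 0 → A_y = 3130 N.
ΣF_x = 0: A_x + 1150 = 0 → A_x = -1150 N.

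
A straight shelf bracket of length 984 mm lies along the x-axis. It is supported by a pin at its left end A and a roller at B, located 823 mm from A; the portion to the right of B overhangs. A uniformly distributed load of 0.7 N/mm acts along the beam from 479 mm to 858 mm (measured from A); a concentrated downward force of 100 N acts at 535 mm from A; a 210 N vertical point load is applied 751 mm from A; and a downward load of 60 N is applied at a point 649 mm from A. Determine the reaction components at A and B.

Resultant of the distributed load: 0.7 × 379 = 265.3 N at 668.5 mm from A.
ΣM about A: B_y·823 − (0.7·379)·668.5 − 100·535 − 210·751 − 60·649 = 0 → B_y = 427503.05/823 = 519.445 ≈ 519.4 N.
ΣF_y = 0: A_y + 519.445 − 0.7·379 − 100 − 210 − 60 = 0 → A_y = 115.9 N.
ΣF_x = 0: no horizontal applied forces, so A_x = 0.

A_x = 0, A_y = 115.9 N, B_y = 519.4 N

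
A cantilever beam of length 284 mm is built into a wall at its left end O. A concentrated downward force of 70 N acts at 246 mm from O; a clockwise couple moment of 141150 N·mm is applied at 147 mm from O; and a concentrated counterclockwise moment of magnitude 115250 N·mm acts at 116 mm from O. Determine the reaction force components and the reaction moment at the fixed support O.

O_x = 0, O_y = 70.00 N, M_O = 43120 N·mm

ΣF_x = 0: O_x = 0.
ΣF_y = 0: O_y − 70 = 0 → O_y = 70.00 N.
ΣM about O: M_O − 70·246 − 141150 + 115250 = 0 → M_O = 43120 N·mm.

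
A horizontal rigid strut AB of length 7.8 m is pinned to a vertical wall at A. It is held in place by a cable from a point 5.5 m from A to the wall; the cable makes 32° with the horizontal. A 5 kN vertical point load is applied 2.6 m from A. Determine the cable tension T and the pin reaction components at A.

T = 4.460 kN, A_x = 3.783 kN, A_y = 2.636 kN

ΣM about A: T·sin32°·5.5 − 5·2.6 = 0 → T = 13/(5.5·0.529919) = 4.46037 ≈ 4.460 kN.
ΣF_x = 0: A_x − T·cos32° = 0 → A_x = 4.46037 × 0.848048 = 3.783 kN.
ΣF_y = 0: A_y + T·sin32° − 5 = 0 → A_y = 5 − 4.46037 × 0.529919 = 2.636 kN.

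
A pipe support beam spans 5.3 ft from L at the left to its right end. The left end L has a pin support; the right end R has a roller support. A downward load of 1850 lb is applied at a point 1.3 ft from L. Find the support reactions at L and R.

ΣM about L: R_y·5.3 − 1850·1.3 = 0 → R_y = 2405/5.3 = 453.774 ≈ 453.8 lb.
ΣF_y = 0: L_y + 453.774 − 1850 = 0 → L_y = 1396 lb.
ΣF_x = 0: no horizontal applied forces, so L_x = 0.

L_x = 0, L_y = 1396 lb, R_y = 453.8 lb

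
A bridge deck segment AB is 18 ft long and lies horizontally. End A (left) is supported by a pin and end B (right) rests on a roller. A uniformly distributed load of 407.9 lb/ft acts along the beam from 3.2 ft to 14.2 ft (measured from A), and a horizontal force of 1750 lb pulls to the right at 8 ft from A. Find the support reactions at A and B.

Resultant of the distributed load: 407.9 × 11 = 4486.9 lb at 8.7 ft from A.
Taking moments about A: B_y·18 − (407.9·11)·8.7 = 0 → B_y = 39036.03/18 = 2168.67 ≈ 2169 lb.
ΣF_y = 0: A_y + 2168.67 − 407.9·11 = 0 → A_y = 2318 lb.
ΣF_x = 0: A_x + 1750 = 0 → A_x = -1750 lb.

A_x = -1750 lb, A_y = 2318 lb, B_y = 2169 lb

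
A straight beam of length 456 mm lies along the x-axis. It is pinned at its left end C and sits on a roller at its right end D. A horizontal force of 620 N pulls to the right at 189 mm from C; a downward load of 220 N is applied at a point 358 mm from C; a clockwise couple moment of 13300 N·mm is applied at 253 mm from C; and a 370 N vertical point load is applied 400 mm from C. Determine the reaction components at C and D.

C_x = -620.0 N, C_y = 63.55 N, D_y = 526.4 N

Taking moments about C: D_y·456 − 220·358 − 13300 − 370·400 = 0 → D_y = 240060/456 = 526.447 ≈ 526.4 N.
ΣF_y = 0: C_y + 526.447 − 220 − 370 = 0 → C_y = 63.55 N.
ΣF_x = 0: C_x + 620 = 0 → C_x = -620.0 N.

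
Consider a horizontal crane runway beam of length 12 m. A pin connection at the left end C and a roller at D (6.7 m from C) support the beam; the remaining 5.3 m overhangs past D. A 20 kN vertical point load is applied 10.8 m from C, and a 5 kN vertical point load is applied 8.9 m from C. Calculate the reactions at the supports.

C_x = 0, C_y = -13.88 kN, D_y = 38.88 kN

ΣM about C: D_y·6.7 − 20·10.8 − 5·8.9 = 0 → D_y = 260.5/6.7 = 38.8806 ≈ 38.88 kN.
ΣF_y = 0: C_y + 38.8806 − 20 − 5 = 0 → C_y = -13.88 kN.
ΣF_x = 0: no horizontal applied forces, so C_x = 0.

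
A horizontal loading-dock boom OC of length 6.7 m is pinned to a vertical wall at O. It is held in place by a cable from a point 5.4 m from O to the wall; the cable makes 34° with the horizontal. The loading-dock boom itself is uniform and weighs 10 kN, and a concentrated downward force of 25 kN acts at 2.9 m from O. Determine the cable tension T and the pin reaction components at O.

T = 35.10 kN, O_x = 29.10 kN, O_y = 15.37 kN

ΣM about O: T·sin34°·5.4 − 10·3.35 − 25·2.9 = 0 → T = 106/(5.4·0.559193) = 35.1035 ≈ 35.10 kN.
ΣF_x = 0: O_x − T·cos34° = 0 → O_x = 35.1035 × 0.829038 = 29.10 kN.
ΣF_y = 0: O_y + T·sin34° − 10 − 25 = 0 → O_y = 35 − 35.1035 × 0.559193 = 15.37 kN.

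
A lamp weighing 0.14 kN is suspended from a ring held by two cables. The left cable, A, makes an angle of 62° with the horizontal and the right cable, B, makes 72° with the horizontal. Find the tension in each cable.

T_A = 0.06014 kN, T_B = 0.09137 kN

ΣF_x = 0: −T_A·cos62° + T_B·cos72° = 0 → T_B = 1.51924·T_A.
ΣF_y = 0: T_A·sin62° + T_B·sin72° = 0.14.
Substitute: T_A·(0.882948 + 1.51924·0.951057) = 0.14 → T_A = 0.0601418 ≈ 0.06014 kN.
Then T_B = 1.51924 × 0.0601418 = 0.09137 kN.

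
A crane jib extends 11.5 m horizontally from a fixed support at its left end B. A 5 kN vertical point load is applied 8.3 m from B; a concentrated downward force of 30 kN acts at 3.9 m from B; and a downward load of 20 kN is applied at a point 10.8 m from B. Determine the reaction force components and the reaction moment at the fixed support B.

ΣF_x = 0: B_x = 0.
ΣF_y = 0: B_y − 5 − 30 − 20 = 0 → B_y = 55.00 kN.
ΣM about B: M_B − 5·8.3 − 30·3.9 − 20·10.8 = 0 → M_B = 374.5 kN·m.

B_x = 0, B_y = 55.00 kN, M_B = 374.5 kN·m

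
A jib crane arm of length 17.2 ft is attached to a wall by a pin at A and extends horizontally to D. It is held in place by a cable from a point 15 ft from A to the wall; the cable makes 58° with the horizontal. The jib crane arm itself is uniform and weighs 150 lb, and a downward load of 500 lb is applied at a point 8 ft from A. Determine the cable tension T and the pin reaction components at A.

ΣM about A: T·sin58°·15 − 150·8.6 − 500·8 = 0 → T = 5290/(15·0.848048) = 415.857 ≈ 415.9 lb.
ΣF_x = 0: A_x − T·cos58° = 0 → A_x = 415.857 × 0.529919 = 220.4 lb.
ΣF_y = 0: A_y + T·sin58° − 150 − 500 = 0 → A_y = 650 − 415.857 × 0.848048 = 297.3 lb.

T = 415.9 lb, A_x = 220.4 lb, A_y = 297.3 lb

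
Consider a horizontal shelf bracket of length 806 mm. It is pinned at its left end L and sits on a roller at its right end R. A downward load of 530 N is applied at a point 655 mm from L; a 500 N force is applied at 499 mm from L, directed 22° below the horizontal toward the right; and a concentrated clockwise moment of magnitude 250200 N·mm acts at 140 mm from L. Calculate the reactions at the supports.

L_x = -463.6 N, L_y = -139.8 N, R_y = 857.1 N

Moments about L: R_y·806 − 530·655 − 500·sin22°·499 − 250200 = 0 → R_y = 690814/806 = 857.089 ≈ 857.1 N.
ΣF_y = 0: L_y + 857.089 − 530 − 500·sin22° = 0 → L_y = -139.8 N.
ΣF_x = 0: L_x + 500·cos22° = 0 → L_x = -463.6 N.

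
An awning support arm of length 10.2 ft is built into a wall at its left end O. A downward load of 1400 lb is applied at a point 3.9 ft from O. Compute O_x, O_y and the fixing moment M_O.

ΣF_x = 0: O_x = 0.
ΣF_y = 0: O_y − 1400 = 0 → O_y = 1400 lb.
ΣM about O: M_O − 1400·3.9 = 0 → M_O = 5460 lb·ft.

O_x = 0, O_y = 1400 lb, M_O = 5460 lb·ft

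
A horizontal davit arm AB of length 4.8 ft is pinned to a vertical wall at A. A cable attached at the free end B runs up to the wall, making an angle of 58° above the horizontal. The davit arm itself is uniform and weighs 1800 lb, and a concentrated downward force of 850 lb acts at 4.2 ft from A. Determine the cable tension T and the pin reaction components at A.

T = 1938 lb, A_x = 1027 lb, A_y = 1006 lb

ΣM about A: T·sin58°·4.8 − 1800·2.4 − 850·4.2 = 0 → T = 7890/(4.8·0.848048) = 1938.27 ≈ 1938 lb.
ΣF_x = 0: A_x − T·cos58° = 0 → A_x = 1938.27 × 0.529919 = 1027 lb.
ΣF_y = 0: A_y + T·sin58° − 1800 − 850 = 0 → A_y = 2650 − 1938.27 × 0.848048 = 1006 lb.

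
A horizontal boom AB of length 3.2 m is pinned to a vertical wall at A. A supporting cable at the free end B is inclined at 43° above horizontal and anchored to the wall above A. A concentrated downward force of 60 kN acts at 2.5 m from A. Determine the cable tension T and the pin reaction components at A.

ΣM about A: T·sin43°·3.2 − 60·2.5 = 0 → T = 150/(3.2·0.681998) = 68.7319 ≈ 68.73 kN.
ΣF_x = 0: A_x − T·cos43° = 0 → A_x = 68.7319 × 0.731354 = 50.27 kN.
ΣF_y = 0: A_y + T·sin43° − 60 = 0 → A_y = 60 − 68.7319 × 0.681998 = 13.12 kN.

T = 68.73 kN, A_x = 50.27 kN, A_y = 13.12 kN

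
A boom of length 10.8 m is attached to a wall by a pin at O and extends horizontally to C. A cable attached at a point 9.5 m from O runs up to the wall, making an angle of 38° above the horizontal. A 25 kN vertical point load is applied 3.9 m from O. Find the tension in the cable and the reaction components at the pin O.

T = 16.67 kN, O_x = 13.14 kN, O_y = 14.74 kN

ΣM about O: T·sin38°·9.5 − 25·3.9 = 0 → T = 97.5/(9.5·0.615661) = 16.6701 ≈ 16.67 kN.
ΣF_x = 0: O_x − T·cos38° = 0 → O_x = 16.6701 × 0.788011 = 13.14 kN.
ΣF_y = 0: O_y + T·sin38° − 25 = 0 → O_y = 25 − 16.6701 × 0.615661 = 14.74 kN.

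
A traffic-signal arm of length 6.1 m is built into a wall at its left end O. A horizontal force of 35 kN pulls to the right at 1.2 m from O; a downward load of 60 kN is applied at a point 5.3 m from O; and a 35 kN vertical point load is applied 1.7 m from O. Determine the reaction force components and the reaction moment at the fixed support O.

ΣF_x = 0: O_x + 35 = 0 → O_x = -35.00 kN.
ΣF_y = 0: O_y − 60 − 35 = 0 → O_y = 95.00 kN.
ΣM about O: M_O − 60·5.3 − 35·1.7 = 0 → M_O = 377.5 kN·m.

O_x = -35.00 kN, O_y = 95.00 kN, M_O = 377.5 kN·m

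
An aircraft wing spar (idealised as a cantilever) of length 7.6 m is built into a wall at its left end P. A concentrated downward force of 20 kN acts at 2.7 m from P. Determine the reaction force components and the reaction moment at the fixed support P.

ΣF_x = 0: P_x = 0.
ΣF_y = 0: P_y − 20 = 0 → P_y = 20.00 kN.
ΣM about P: M_P − 20·2.7 = 0 → M_P = 54.00 kN·m.

P_x = 0, P_y = 20.00 kN, M_P = 54.00 kN·m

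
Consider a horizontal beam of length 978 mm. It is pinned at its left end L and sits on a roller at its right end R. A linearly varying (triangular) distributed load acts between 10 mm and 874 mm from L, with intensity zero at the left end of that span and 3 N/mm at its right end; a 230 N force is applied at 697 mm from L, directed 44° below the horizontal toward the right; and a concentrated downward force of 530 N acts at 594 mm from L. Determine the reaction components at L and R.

L_x = -165.4 N, L_y = 773.5 N, R_y = 1212 N

Resultant of the triangular load: ½ × 3 × 864 = 1296 N, acting at 586 mm from L (one-third of the span from the peak).
Moments about L: R_y·978 − (½·3·864)·586 − 230·sin44°·697 − 530·594 = 0 → R_y = 1185640/978 = 1212.31 ≈ 1212 N.
ΣF_y = 0: L_y + 1212.31 − ½·3·864 − 230·sin44° − 530 = 0 → L_y = 773.5 N.
ΣF_x = 0: L_x + 230·cos44° = 0 → L_x = -165.4 N.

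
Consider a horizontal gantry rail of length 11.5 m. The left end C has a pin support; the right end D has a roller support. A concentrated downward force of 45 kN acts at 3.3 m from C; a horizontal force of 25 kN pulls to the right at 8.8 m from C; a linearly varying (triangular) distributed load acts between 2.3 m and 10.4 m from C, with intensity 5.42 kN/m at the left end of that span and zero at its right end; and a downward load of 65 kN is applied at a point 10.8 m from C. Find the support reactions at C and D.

C_x = -25.00 kN, C_y = 48.45 kN, D_y = 83.50 kN

Resultant of the triangular load: ½ × 5.42 × 8.1 = 21.951 kN, acting at 5 m from C (one-third of the span from the peak).
Taking moments about C: D_y·11.5 − 45·3.3 − (½·5.42·8.1)·5 − 65·10.8 = 0 → D_y = 960.255/11.5 = 83.5004 ≈ 83.50 kN.
ΣF_y = 0: C_y + 83.5004 − 45 − ½·5.42·8.1 − 65 = 0 → C_y = 48.45 kN.
ΣF_x = 0: C_x + 25 = 0 → C_x = -25.00 kN.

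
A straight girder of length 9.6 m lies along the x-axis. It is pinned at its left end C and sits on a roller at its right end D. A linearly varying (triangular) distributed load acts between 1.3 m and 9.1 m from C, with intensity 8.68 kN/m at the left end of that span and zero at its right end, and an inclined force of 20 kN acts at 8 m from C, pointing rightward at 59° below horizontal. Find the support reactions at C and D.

C_x = -10.30 kN, C_y = 22.96 kN, D_y = 28.04 kN

Resultant of the triangular load: ½ × 8.68 × 7.8 = 33.852 kN, acting at 3.9 m from C (one-third of the span from the peak).
Taking moments about C: D_y·9.6 − (½·8.68·7.8)·3.9 − 20·sin59°·8 = 0 → D_y = 269.17/9.6 = 28.0385 ≈ 28.04 kN.
ΣF_y = 0: C_y + 28.0385 − ½·8.68·7.8 − 20·sin59° = 0 → C_y = 22.96 kN.
ΣF_x = 0: C_x + 20·cos59° = 0 → C_x = -10.30 kN.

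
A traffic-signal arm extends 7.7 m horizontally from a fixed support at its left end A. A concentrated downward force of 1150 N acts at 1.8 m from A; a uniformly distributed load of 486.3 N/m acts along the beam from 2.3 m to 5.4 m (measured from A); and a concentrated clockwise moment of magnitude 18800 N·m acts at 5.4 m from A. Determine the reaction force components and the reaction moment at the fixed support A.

A_x = 0, A_y = 2658 N, M_A = 26670 N·m

Resultant of the distributed load: 486.3 × 3.1 = 1507.53 N at 3.85 m from A.
ΣF_x = 0: A_x = 0.
ΣF_y = 0: A_y − 1150 − 486.3·3.1 = 0 → A_y = 2658 N.
ΣM about A: M_A − 1150·1.8 − (486.3·3.1)·3.85 − 18800 = 0 → M_A = 26670 N·m.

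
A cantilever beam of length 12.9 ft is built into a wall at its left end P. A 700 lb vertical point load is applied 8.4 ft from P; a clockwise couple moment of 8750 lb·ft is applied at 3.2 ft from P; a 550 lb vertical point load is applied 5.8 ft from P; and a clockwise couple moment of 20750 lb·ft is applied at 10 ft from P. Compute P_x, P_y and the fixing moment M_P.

ΣF_x = 0: P_x = 0.
ΣF_y = 0: P_y − 700 − 550 = 0 → P_y = 1250 lb.
ΣM about P: M_P − 700·8.4 − 8750 − 550·5.8 − 20750 = 0 → M_P = 38570 lb·ft.

P_x = 0, P_y = 1250 lb, M_P = 38570 lb·ft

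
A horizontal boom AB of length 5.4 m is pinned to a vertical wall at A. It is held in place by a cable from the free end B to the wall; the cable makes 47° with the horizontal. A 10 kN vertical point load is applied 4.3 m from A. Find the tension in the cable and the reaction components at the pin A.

ΣM about A: T·sin47°·5.4 − 10·4.3 = 0 → T = 43/(5.4·0.731354) = 10.888 ≈ 10.89 kN.
ΣF_x = 0: A_x − T·cos47° = 0 → A_x = 10.888 × 0.681998 = 7.426 kN.
ΣF_y = 0: A_y + T·sin47° − 10 = 0 → A_y = 10 − 10.888 × 0.731354 = 2.037 kN.

T = 10.89 kN, A_x = 7.426 kN, A_y = 2.037 kN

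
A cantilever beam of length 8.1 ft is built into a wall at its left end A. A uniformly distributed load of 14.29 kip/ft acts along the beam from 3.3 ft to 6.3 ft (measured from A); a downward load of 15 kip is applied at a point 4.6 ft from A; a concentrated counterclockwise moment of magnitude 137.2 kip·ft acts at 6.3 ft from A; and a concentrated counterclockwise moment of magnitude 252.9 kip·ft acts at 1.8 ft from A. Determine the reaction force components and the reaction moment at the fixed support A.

A_x = 0, A_y = 57.87 kip, M_A = -115.3 kip·ft

Resultant of the distributed load: 14.29 × 3 = 42.87 kip at 4.8 ft from A.
ΣF_x = 0: A_x = 0.
ΣF_y = 0: A_y − 14.29·3 − 15 = 0 → A_y = 57.87 kip.
ΣM about A: M_A − (14.29·3)·4.8 − 15·4.6 + 137.2 + 252.9 = 0 → M_A = -115.3 kip·ft.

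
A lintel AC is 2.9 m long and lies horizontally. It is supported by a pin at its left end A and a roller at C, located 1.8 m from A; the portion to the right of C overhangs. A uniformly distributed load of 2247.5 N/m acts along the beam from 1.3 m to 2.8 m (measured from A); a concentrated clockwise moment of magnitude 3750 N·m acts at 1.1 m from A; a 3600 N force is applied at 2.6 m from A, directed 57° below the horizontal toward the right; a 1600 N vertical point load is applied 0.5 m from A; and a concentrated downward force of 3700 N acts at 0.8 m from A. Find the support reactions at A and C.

Resultant of the distributed load: 2247.5 × 1.5 = 3371.25 N at 2.05 m from A.
ΣM about A: C_y·1.8 − (2247.5·1.5)·2.05 − 3750 − 3600·sin57°·2.6 − 1600·0.5 − 3700·0.8 = 0 → C_y = 22271/1.8 = 12372.8 ≈ 12370 N.
ΣF_y = 0: A_y + 12372.8 − 2247.5·1.5 − 3600·sin57° − 1600 − 3700 = 0 → A_y = -682.3 N.
ΣF_x = 0: A_x + 3600·cos57° = 0 → A_x = -1961 N.

A_x = -1961 N, A_y = -682.3 N, C_y = 12370 N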